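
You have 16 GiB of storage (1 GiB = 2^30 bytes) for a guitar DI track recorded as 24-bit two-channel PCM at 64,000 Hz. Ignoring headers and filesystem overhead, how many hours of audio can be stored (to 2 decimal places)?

Uncompressed byte rate = 64,000 × 3 × 2 = 384,000 bytes/s.
Capacity = 16 × 1,073,741,824 = 17,179,869,184 bytes.
17,179,869,184 / 384,000 ≈ 44739.24 s → 12.43 hours.

12.43 hours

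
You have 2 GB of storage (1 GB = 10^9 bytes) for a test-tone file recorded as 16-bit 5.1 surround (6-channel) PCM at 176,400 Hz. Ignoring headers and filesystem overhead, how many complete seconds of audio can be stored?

944 seconds

Uncompressed byte rate = 176,400 × 2 × 6 = 2,116,800 bytes/s.
Capacity = 2 × 1,000,000,000 = 2,000,000,000 bytes.
2,000,000,000 / 2,116,800 ≈ 944.82 s → 944 seconds.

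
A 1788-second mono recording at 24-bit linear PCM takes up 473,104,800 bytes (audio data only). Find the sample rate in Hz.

88,200 Hz

Bytes = sample_rate × seconds × bytes_per_sample × channels.
sample_rate = 473,104,800 / (1,788 × 3 × 1) = 473,104,800 / 5,364 = 88,200 Hz.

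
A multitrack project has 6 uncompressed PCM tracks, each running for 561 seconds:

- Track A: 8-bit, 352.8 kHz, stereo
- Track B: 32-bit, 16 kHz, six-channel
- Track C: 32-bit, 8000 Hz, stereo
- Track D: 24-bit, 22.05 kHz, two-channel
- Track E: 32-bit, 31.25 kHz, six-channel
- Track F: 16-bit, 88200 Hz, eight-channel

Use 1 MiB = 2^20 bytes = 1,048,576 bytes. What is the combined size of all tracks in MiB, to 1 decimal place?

Track A: 352,800 × 561 × 1 × 2 = 395,841,600 bytes.
Track B: 16,000 × 561 × 4 × 6 = 215,424,000 bytes.
Track C: 8,000 × 561 × 4 × 2 = 35,904,000 bytes.
Track D: 22,050 × 561 × 3 × 2 = 74,220,300 bytes.
Track E: 31,250 × 561 × 4 × 6 = 420,750,000 bytes.
Track F: 88,200 × 561 × 2 × 8 = 791,683,200 bytes.
Total = 1,933,823,100 bytes = 1844.2 MiB.

1844.2 MiB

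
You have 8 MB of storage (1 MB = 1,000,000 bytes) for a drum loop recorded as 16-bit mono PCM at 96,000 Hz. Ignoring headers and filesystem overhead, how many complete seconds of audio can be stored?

41 seconds

Uncompressed byte rate = 96,000 × 2 × 1 = 192,000 bytes/s.
Capacity = 8 × 1,000,000 = 8,000,000 bytes.
8,000,000 / 192,000 ≈ 41.67 s → 41 seconds.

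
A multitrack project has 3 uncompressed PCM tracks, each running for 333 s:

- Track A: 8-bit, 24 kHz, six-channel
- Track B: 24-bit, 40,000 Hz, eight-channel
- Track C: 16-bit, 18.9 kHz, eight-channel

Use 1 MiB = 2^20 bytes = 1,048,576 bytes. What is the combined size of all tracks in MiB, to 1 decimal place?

Track A: 24,000 × 333 × 1 × 6 = 47,952,000 bytes.
Track B: 40,000 × 333 × 3 × 8 = 319,680,000 bytes.
Track C: 18,900 × 333 × 2 × 8 = 100,699,200 bytes.
Total = 468,331,200 bytes = 446.6 MiB.

446.6 MiB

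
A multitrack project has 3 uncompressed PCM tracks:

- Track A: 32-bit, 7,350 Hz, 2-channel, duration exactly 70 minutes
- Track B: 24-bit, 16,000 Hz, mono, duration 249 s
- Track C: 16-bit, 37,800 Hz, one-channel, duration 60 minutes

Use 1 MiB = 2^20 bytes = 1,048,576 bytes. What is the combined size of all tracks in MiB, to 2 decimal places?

Track A: exactly 70 minutes = 4,200 s; 7,350 × 4,200 × 4 × 2 = 246,960,000 bytes.
Track B: 16,000 × 249 × 3 × 1 = 11,952,000 bytes.
Track C: 60 minutes = 3,600 s; 37,800 × 3,600 × 2 × 1 = 272,160,000 bytes.
Total = 531,072,000 bytes = 506.47 MiB.

506.47 MiB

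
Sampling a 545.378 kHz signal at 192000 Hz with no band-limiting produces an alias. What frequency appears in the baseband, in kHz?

30.622 kHz

Nyquist = 192,000/2 = 96,000 Hz; 545,378 Hz exceeds it.
Alias = |545,378 − 3×192,000| = |545,378 − 576,000| = 30,622 Hz = 30.622 kHz.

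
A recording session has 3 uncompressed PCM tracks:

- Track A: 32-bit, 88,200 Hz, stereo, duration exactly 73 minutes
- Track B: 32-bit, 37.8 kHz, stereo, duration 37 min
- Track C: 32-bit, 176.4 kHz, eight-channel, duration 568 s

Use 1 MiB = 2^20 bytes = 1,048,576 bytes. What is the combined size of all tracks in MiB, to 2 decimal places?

6645.30 MiB

Track A: exactly 73 minutes = 4,380 s; 88,200 × 4,380 × 4 × 2 = 3,090,528,000 bytes.
Track B: 37 min = 2,220 s; 37,800 × 2,220 × 4 × 2 = 671,328,000 bytes.
Track C: 176,400 × 568 × 4 × 8 = 3,206,246,400 bytes.
Total = 6,968,102,400 bytes = 6645.30 MiB.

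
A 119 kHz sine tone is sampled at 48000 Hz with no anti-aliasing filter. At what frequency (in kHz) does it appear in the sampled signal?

23 kHz

Nyquist = 48,000/2 = 24,000 Hz; 119,000 Hz exceeds it.
Alias = |119,000 − 2×48,000| = |119,000 − 96,000| = 23,000 Hz = 23 kHz.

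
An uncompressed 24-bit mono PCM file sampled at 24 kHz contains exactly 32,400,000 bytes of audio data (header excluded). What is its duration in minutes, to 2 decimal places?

7.50 minutes

Byte rate = 24,000 × 3 × 1 = 72,000 bytes/s.
Duration = 32,400,000 / 72,000 = 450 s.
450 s / 60 = 7.50 minutes.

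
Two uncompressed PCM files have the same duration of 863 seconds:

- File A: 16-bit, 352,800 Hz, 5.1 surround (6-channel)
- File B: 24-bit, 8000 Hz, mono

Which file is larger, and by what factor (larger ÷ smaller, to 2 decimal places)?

File A, by a factor of 176.40

File A: 352,800 × 2 × 6 = 4,233,600 bytes/s.
File B: 8,000 × 3 × 1 = 24,000 bytes/s.
File A is larger; ratio = 3,653,596,800 / 20,712,000 = 176.40.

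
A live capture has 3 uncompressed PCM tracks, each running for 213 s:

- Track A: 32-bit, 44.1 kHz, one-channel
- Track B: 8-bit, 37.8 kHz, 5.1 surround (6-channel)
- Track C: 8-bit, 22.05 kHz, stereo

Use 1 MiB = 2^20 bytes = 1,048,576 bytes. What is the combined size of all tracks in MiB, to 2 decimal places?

90.86 MiB

Track A: 44,100 × 213 × 4 × 1 = 37,573,200 bytes.
Track B: 37,800 × 213 × 1 × 6 = 48,308,400 bytes.
Track C: 22,050 × 213 × 1 × 2 = 9,393,300 bytes.
Total = 95,274,900 bytes = 90.86 MiB.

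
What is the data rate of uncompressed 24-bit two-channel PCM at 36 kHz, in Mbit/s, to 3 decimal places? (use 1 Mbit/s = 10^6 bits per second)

Bit rate = 36,000 × 24 × 2 = 1,728,000 bits/s.
= 1.728 Mbit/s.

1.728 Mbit/s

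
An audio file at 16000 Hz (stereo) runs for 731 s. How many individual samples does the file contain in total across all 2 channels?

16,000 × 731 s × 2 ch = 23,392,000 samples.

23,392,000 samples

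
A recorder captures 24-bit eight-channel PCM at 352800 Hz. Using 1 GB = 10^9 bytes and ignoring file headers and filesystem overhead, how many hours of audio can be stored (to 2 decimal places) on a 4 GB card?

Uncompressed byte rate = 352,800 × 3 × 8 = 8,467,200 bytes/s.
Capacity = 4 × 1,000,000,000 = 4,000,000,000 bytes.
4,000,000,000 / 8,467,200 ≈ 472.41 s → 0.13 hours.

0.13 hours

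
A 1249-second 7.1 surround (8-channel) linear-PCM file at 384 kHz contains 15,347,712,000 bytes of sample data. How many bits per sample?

Bytes per sample = 15,347,712,000 / (384,000 × 1,249 × 8) = 15,347,712,000 / 3,836,928,000 = 4.
Bit depth = 4 × 8 = 32 bits.

32 bits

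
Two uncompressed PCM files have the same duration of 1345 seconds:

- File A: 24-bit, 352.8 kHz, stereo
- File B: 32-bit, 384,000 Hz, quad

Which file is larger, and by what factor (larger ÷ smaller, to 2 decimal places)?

File A: 352,800 × 3 × 2 = 2,116,800 bytes/s.
File B: 384,000 × 4 × 4 = 6,144,000 bytes/s.
File B is larger; ratio = 8,263,680,000 / 2,847,096,000 = 2.90.

File B, by a factor of 2.90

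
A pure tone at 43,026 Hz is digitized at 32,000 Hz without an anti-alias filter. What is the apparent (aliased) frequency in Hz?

11,026 Hz

Nyquist = 32,000/2 = 16,000 Hz; 43,026 Hz exceeds it.
Alias = |43,026 − 1×32,000| = |43,026 − 32,000| = 11,026 Hz.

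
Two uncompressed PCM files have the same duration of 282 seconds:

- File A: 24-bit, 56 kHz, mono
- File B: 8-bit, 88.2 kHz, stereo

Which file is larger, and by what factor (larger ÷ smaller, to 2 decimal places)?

File B, by a factor of 1.05

File A: 56,000 × 3 × 1 = 168,000 bytes/s.
File B: 88,200 × 1 × 2 = 176,400 bytes/s.
File B is larger; ratio = 49,744,800 / 47,376,000 = 1.05.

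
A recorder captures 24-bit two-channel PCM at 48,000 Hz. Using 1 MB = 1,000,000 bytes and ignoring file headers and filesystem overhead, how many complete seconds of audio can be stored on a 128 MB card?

444 seconds

Uncompressed byte rate = 48,000 × 3 × 2 = 288,000 bytes/s.
Capacity = 128 × 1,000,000 = 128,000,000 bytes.
128,000,000 / 288,000 ≈ 444.44 s → 444 seconds.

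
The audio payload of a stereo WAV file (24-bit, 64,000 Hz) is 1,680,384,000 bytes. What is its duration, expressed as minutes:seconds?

72:56

Byte rate = 64,000 × 3 × 2 = 384,000 bytes/s.
Duration = 1,680,384,000 / 384,000 = 4,376 s.
4,376 s = 72:56.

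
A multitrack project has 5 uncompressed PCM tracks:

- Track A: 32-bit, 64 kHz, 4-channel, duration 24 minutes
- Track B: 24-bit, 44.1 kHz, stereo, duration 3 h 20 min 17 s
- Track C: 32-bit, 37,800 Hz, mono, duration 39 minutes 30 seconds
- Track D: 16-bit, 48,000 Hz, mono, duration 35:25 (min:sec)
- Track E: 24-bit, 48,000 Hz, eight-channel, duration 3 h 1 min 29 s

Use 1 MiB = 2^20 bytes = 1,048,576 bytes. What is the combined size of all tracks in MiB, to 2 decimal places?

16937.95 MiB

Track A: 24 minutes = 1,440 s; 64,000 × 1,440 × 4 × 4 = 1,474,560,000 bytes.
Track B: 3 h 20 min 17 s = 12,017 s; 44,100 × 12,017 × 3 × 2 = 3,179,698,200 bytes.
Track C: 39 minutes 30 seconds = 2,370 s; 37,800 × 2,370 × 4 × 1 = 358,344,000 bytes.
Track D: 35:25 (min:sec) = 2,125 s; 48,000 × 2,125 × 2 × 1 = 204,000,000 bytes.
Track E: 3 h 1 min 29 s = 10,889 s; 48,000 × 10,889 × 3 × 8 = 12,544,128,000 bytes.
Total = 17,760,730,200 bytes = 16937.95 MiB.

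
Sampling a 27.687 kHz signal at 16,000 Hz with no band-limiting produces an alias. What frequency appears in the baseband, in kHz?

Nyquist = 16,000/2 = 8,000 Hz; 27,687 Hz exceeds it.
Alias = |27,687 − 2×16,000| = |27,687 − 32,000| = 4,313 Hz = 4.313 kHz.

4.313 kHz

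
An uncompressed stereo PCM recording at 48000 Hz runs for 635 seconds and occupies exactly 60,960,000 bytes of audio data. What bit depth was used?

Bytes per sample = 60,960,000 / (48,000 × 635 × 2) = 60,960,000 / 60,960,000 = 1.
Bit depth = 1 × 8 = 8 bits.

8 bits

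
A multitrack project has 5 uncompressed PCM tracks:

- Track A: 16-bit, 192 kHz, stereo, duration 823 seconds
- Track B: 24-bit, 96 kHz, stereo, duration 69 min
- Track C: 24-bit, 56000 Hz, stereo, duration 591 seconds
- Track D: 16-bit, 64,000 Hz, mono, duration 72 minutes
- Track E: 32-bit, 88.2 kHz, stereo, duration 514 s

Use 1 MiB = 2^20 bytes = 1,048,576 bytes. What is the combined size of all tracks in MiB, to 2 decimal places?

3939.55 MiB

Track A: 192,000 × 823 × 2 × 2 = 632,064,000 bytes.
Track B: 69 min = 4,140 s; 96,000 × 4,140 × 3 × 2 = 2,384,640,000 bytes.
Track C: 56,000 × 591 × 3 × 2 = 198,576,000 bytes.
Track D: 72 minutes = 4,320 s; 64,000 × 4,320 × 2 × 1 = 552,960,000 bytes.
Track E: 88,200 × 514 × 4 × 2 = 362,678,400 bytes.
Total = 4,130,918,400 bytes = 3939.55 MiB.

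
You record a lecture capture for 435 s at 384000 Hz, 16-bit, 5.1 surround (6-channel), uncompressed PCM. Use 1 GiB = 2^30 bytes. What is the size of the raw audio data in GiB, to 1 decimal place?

1.9 GiB

Bytes = 384,000 samples/s × 435 s × 2 bytes/sample × 6 ch = 2,004,480,000 bytes.
2,004,480,000 / 1,073,741,824 = 1.9 GiB.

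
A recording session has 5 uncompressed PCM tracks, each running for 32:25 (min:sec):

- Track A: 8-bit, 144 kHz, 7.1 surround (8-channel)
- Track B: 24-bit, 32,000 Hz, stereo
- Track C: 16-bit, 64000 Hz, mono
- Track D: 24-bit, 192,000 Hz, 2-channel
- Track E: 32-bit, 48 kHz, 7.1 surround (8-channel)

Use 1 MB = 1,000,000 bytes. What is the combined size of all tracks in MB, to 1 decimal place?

8091.2 MB

32:25 (min:sec) = 1,945 s.
Track A: 144,000 × 1,945 × 1 × 8 = 2,240,640,000 bytes.
Track B: 32,000 × 1,945 × 3 × 2 = 373,440,000 bytes.
Track C: 64,000 × 1,945 × 2 × 1 = 248,960,000 bytes.
Track D: 192,000 × 1,945 × 3 × 2 = 2,240,640,000 bytes.
Track E: 48,000 × 1,945 × 4 × 8 = 2,987,520,000 bytes.
Total = 8,091,200,000 bytes = 8091.2 MB.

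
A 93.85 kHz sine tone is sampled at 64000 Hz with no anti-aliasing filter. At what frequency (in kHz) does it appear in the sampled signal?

29.85 kHz

Nyquist = 64,000/2 = 32,000 Hz; 93,850 Hz exceeds it.
Alias = |93,850 − 1×64,000| = |93,850 − 64,000| = 29,850 Hz = 29.85 kHz.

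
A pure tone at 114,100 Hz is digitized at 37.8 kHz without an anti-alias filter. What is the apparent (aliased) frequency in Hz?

Nyquist = 37,800/2 = 18,900 Hz; 114,100 Hz exceeds it.
Alias = |114,100 − 3×37,800| = |114,100 − 113,400| = 700 Hz.

700 Hz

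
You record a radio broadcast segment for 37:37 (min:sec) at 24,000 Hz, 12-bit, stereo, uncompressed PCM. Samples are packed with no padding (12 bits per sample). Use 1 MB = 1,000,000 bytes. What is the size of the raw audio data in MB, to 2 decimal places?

162.50 MB

Duration = 37:37 (min:sec) = 2,257 s.
Bits = 24,000 × 2,257 × 12 × 2 = 1,300,032,000 bits = 162,504,000 bytes.
162,504,000 / 1,000,000 = 162.50 MB.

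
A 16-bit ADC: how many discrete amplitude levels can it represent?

65,536 levels

2^16 = 65,536.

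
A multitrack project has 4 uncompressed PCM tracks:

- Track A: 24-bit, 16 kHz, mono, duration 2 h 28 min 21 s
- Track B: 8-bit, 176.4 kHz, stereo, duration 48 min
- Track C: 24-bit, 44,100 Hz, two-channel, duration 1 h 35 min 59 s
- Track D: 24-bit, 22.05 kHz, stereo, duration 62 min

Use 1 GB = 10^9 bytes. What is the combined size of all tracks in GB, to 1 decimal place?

Track A: 2 h 28 min 21 s = 8,901 s; 16,000 × 8,901 × 3 × 1 = 427,248,000 bytes.
Track B: 48 min = 2,880 s; 176,400 × 2,880 × 1 × 2 = 1,016,064,000 bytes.
Track C: 1 h 35 min 59 s = 5,759 s; 44,100 × 5,759 × 3 × 2 = 1,523,831,400 bytes.
Track D: 62 min = 3,720 s; 22,050 × 3,720 × 3 × 2 = 492,156,000 bytes.
Total = 3,459,299,400 bytes = 3.5 GB.

3.5 GB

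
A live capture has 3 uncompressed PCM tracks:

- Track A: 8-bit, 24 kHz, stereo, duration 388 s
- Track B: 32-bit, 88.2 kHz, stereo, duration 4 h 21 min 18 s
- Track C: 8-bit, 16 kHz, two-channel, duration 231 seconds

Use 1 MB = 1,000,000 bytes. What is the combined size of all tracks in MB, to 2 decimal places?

Track A: 24,000 × 388 × 1 × 2 = 18,624,000 bytes.
Track B: 4 h 21 min 18 s = 15,678 s; 88,200 × 15,678 × 4 × 2 = 11,062,396,800 bytes.
Track C: 16,000 × 231 × 1 × 2 = 7,392,000 bytes.
Total = 11,088,412,800 bytes = 11088.41 MB.

11088.41 MB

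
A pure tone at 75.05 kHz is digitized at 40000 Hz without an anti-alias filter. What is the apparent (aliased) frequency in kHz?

Nyquist = 40,000/2 = 20,000 Hz; 75,050 Hz exceeds it.
Alias = |75,050 − 2×40,000| = |75,050 − 80,000| = 4,950 Hz = 4.95 kHz.

4.95 kHz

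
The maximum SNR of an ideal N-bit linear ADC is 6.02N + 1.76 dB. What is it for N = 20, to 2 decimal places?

122.16 dB

6.02 × 20 + 1.76 = 122.16 dB.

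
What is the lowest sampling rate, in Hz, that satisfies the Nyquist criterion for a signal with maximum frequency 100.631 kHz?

Minimum sample rate = 2 × 100,631 Hz = 201,262 Hz.

201,262 Hz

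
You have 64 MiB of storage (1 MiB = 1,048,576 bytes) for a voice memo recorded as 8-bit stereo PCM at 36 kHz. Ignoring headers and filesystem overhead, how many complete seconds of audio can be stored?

932 seconds

Uncompressed byte rate = 36,000 × 1 × 2 = 72,000 bytes/s.
Capacity = 64 × 1,048,576 = 67,108,864 bytes.
67,108,864 / 72,000 ≈ 932.07 s → 932 seconds.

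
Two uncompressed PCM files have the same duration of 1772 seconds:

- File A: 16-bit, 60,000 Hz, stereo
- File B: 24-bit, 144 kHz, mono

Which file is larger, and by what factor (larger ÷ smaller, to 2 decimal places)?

File A: 60,000 × 2 × 2 = 240,000 bytes/s.
File B: 144,000 × 3 × 1 = 432,000 bytes/s.
File B is larger; ratio = 765,504,000 / 425,280,000 = 1.80.

File B, by a factor of 1.80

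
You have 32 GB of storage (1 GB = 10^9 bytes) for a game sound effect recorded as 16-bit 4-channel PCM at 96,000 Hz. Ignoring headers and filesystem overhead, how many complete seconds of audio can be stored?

41,666 seconds

Uncompressed byte rate = 96,000 × 2 × 4 = 768,000 bytes/s.
Capacity = 32 × 1,000,000,000 = 32,000,000,000 bytes.
32,000,000,000 / 768,000 ≈ 41666.67 s → 41,666 seconds.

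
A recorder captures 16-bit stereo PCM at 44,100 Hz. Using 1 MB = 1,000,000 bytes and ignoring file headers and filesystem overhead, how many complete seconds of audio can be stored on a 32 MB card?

181 seconds

Uncompressed byte rate = 44,100 × 2 × 2 = 176,400 bytes/s.
Capacity = 32 × 1,000,000 = 32,000,000 bytes.
32,000,000 / 176,400 ≈ 181.41 s → 181 seconds.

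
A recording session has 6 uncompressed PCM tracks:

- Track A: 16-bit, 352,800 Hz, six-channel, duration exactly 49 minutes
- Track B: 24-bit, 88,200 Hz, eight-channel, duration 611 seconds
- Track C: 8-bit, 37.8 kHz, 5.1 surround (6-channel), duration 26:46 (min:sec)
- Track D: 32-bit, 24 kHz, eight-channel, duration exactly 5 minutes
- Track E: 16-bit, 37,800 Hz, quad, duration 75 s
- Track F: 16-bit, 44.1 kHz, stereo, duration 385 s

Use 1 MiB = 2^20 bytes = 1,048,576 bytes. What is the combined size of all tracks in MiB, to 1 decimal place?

13757.1 MiB

Track A: exactly 49 minutes = 2,940 s; 352,800 × 2,940 × 2 × 6 = 12,446,784,000 bytes.
Track B: 88,200 × 611 × 3 × 8 = 1,293,364,800 bytes.
Track C: 26:46 (min:sec) = 1,606 s; 37,800 × 1,606 × 1 × 6 = 364,240,800 bytes.
Track D: exactly 5 minutes = 300 s; 24,000 × 300 × 4 × 8 = 230,400,000 bytes.
Track E: 37,800 × 75 × 2 × 4 = 22,680,000 bytes.
Track F: 44,100 × 385 × 2 × 2 = 67,914,000 bytes.
Total = 14,425,383,600 bytes = 13757.1 MiB.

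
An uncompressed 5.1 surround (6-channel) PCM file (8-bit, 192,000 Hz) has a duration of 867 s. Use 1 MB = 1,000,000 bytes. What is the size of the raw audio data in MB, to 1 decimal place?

998.8 MB

Bytes = 192,000 samples/s × 867 s × 1 bytes/sample × 6 ch = 998,784,000 bytes.
998,784,000 / 1,000,000 = 998.8 MB.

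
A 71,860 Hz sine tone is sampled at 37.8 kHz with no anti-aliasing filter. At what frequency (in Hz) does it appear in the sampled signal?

Nyquist = 37,800/2 = 18,900 Hz; 71,860 Hz exceeds it.
Alias = |71,860 − 2×37,800| = |71,860 − 75,600| = 3,740 Hz.

3,740 Hz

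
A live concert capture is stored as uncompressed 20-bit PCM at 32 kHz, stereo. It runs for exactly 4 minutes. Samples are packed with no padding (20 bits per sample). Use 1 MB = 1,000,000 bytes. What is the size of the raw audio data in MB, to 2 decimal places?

Duration = exactly 4 minutes = 240 s.
Bits = 32,000 × 240 × 20 × 2 = 307,200,000 bits = 38,400,000 bytes.
38,400,000 / 1,000,000 = 38.40 MB.

38.40 MB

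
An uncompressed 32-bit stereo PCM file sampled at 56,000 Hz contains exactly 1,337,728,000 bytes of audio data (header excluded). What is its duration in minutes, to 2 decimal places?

Byte rate = 56,000 × 4 × 2 = 448,000 bytes/s.
Duration = 1,337,728,000 / 448,000 = 2,986 s.
2,986 s / 60 = 49.77 minutes.

49.77 minutes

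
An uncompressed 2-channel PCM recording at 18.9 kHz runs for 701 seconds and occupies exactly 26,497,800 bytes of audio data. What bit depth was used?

8 bits

Bytes per sample = 26,497,800 / (18,900 × 701 × 2) = 26,497,800 / 26,497,800 = 1.
Bit depth = 1 × 8 = 8 bits.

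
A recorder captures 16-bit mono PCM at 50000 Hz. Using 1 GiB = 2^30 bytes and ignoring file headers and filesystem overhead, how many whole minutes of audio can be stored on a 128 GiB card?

22,906 minutes

Uncompressed byte rate = 50,000 × 2 × 1 = 100,000 bytes/s.
Capacity = 128 × 1,073,741,824 = 137,438,953,472 bytes.
137,438,953,472 / 100,000 ≈ 1374389.53 s → 22,906 minutes.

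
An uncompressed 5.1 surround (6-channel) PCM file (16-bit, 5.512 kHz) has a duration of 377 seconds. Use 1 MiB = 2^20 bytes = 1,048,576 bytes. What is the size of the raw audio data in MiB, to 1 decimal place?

Bytes = 5,512 samples/s × 377 s × 2 bytes/sample × 6 ch = 24,936,288 bytes.
24,936,288 / 1,048,576 = 23.8 MiB.

23.8 MiB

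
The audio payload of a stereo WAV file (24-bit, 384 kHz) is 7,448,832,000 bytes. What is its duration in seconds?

Byte rate = 384,000 × 3 × 2 = 2,304,000 bytes/s.
Duration = 7,448,832,000 / 2,304,000 = 3,233 s.

3,233 seconds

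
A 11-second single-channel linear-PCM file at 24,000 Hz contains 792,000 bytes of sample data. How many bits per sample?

24 bits

Bytes per sample = 792,000 / (24,000 × 11 × 1) = 792,000 / 264,000 = 3.
Bit depth = 3 × 8 = 24 bits.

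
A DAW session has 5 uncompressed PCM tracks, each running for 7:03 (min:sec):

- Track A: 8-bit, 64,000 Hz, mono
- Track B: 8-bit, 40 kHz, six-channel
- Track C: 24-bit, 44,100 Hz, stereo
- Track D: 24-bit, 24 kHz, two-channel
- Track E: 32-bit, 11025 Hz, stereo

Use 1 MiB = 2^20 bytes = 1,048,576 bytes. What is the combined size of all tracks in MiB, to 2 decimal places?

323.05 MiB

7:03 (min:sec) = 423 s.
Track A: 64,000 × 423 × 1 × 1 = 27,072,000 bytes.
Track B: 40,000 × 423 × 1 × 6 = 101,520,000 bytes.
Track C: 44,100 × 423 × 3 × 2 = 111,925,800 bytes.
Track D: 24,000 × 423 × 3 × 2 = 60,912,000 bytes.
Track E: 11,025 × 423 × 4 × 2 = 37,308,600 bytes.
Total = 338,738,400 bytes = 323.05 MiB.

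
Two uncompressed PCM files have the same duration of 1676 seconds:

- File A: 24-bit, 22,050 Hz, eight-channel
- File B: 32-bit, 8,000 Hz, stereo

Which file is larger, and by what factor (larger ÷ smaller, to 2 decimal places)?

File A, by a factor of 8.27

File A: 22,050 × 3 × 8 = 529,200 bytes/s.
File B: 8,000 × 4 × 2 = 64,000 bytes/s.
File A is larger; ratio = 886,939,200 / 107,264,000 = 8.27.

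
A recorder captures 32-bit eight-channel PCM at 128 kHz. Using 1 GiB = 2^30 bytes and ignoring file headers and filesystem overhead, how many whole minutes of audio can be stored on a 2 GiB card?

Uncompressed byte rate = 128,000 × 4 × 8 = 4,096,000 bytes/s.
Capacity = 2 × 1,073,741,824 = 2,147,483,648 bytes.
2,147,483,648 / 4,096,000 ≈ 524.29 s → 8 minutes.

8 minutes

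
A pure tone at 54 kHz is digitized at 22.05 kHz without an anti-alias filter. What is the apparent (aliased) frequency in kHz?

Nyquist = 22,050/2 = 11,025 Hz; 54,000 Hz exceeds it.
Alias = |54,000 − 2×22,050| = |54,000 − 44,100| = 9,900 Hz = 9.9 kHz.

9.9 kHz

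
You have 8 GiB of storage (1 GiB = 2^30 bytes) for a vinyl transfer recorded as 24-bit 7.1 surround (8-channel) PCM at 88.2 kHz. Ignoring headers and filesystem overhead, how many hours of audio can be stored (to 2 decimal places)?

1.13 hours

Uncompressed byte rate = 88,200 × 3 × 8 = 2,116,800 bytes/s.
Capacity = 8 × 1,073,741,824 = 8,589,934,592 bytes.
8,589,934,592 / 2,116,800 ≈ 4057.98 s → 1.13 hours.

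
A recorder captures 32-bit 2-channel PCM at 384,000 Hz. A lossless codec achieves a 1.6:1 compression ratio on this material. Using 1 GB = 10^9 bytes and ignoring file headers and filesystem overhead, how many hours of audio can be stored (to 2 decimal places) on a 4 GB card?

Uncompressed byte rate = 384,000 × 4 × 2 = 3,072,000 bytes/s.
After 1.6:1 compression, effective rate ≈ 1920000 bytes/s.
Capacity = 4 × 1,000,000,000 = 4,000,000,000 bytes.
4,000,000,000 / effective rate ≈ 2083.33 s → 0.58 hours.

0.58 hours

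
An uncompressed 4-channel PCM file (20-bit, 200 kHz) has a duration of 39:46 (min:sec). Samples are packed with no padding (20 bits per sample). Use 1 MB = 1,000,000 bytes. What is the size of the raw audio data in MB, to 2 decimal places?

4772.00 MB

Duration = 39:46 (min:sec) = 2,386 s.
Bits = 200,000 × 2,386 × 20 × 4 = 38,176,000,000 bits = 4,772,000,000 bytes.
4,772,000,000 / 1,000,000 = 4772.00 MB.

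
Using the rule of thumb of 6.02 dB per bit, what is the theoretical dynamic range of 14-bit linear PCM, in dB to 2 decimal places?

14 × 6.02 = 84.28 dB.

84.28 dB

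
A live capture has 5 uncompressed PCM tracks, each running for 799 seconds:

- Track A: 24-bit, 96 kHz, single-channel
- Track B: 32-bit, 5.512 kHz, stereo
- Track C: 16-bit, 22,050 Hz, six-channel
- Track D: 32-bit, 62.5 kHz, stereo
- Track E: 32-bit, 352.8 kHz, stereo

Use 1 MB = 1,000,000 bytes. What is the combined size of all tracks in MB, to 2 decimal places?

Track A: 96,000 × 799 × 3 × 1 = 230,112,000 bytes.
Track B: 5,512 × 799 × 4 × 2 = 35,232,704 bytes.
Track C: 22,050 × 799 × 2 × 6 = 211,415,400 bytes.
Track D: 62,500 × 799 × 4 × 2 = 399,500,000 bytes.
Track E: 352,800 × 799 × 4 × 2 = 2,255,097,600 bytes.
Total = 3,131,357,704 bytes = 3131.36 MB.

3131.36 MB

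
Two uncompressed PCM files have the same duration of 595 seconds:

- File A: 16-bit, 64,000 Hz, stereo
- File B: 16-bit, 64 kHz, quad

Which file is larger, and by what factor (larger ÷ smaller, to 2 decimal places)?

File B, by a factor of 2.00

File A: 64,000 × 2 × 2 = 256,000 bytes/s.
File B: 64,000 × 2 × 4 = 512,000 bytes/s.
File B is larger; ratio = 304,640,000 / 152,320,000 = 2.00.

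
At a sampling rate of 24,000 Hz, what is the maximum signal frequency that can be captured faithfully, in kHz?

12 kHz

Nyquist frequency = sample rate / 2 = 24,000 / 2 = 12 kHz.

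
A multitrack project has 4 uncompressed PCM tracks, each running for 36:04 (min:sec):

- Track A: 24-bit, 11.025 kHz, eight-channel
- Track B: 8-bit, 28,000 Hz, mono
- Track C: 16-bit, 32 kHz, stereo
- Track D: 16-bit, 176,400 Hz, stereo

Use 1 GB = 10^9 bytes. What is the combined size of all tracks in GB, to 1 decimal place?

36:04 (min:sec) = 2,164 s.
Track A: 11,025 × 2,164 × 3 × 8 = 572,594,400 bytes.
Track B: 28,000 × 2,164 × 1 × 1 = 60,592,000 bytes.
Track C: 32,000 × 2,164 × 2 × 2 = 276,992,000 bytes.
Track D: 176,400 × 2,164 × 2 × 2 = 1,526,918,400 bytes.
Total = 2,437,096,800 bytes = 2.4 GB.

2.4 GB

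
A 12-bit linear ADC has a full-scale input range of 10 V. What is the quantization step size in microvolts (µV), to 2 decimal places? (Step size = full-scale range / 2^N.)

10 V / 2^12 = 10 / 4,096 V = 2441.41 µV.

2441.41 µV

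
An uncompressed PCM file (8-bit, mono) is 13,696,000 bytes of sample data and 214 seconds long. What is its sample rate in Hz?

64,000 Hz

Bytes = sample_rate × seconds × bytes_per_sample × channels.
sample_rate = 13,696,000 / (214 × 1 × 1) = 13,696,000 / 214 = 64,000 Hz.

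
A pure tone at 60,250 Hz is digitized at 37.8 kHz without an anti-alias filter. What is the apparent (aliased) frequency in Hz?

Nyquist = 37,800/2 = 18,900 Hz; 60,250 Hz exceeds it.
Alias = |60,250 − 2×37,800| = |60,250 − 75,600| = 15,350 Hz.

15,350 Hz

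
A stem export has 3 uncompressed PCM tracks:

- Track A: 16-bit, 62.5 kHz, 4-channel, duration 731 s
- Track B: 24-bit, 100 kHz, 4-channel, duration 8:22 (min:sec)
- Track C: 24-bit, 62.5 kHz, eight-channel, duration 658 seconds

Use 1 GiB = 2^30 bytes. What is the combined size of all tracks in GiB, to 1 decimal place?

Track A: 62,500 × 731 × 2 × 4 = 365,500,000 bytes.
Track B: 8:22 (min:sec) = 502 s; 100,000 × 502 × 3 × 4 = 602,400,000 bytes.
Track C: 62,500 × 658 × 3 × 8 = 987,000,000 bytes.
Total = 1,954,900,000 bytes = 1.8 GiB.

1.8 GiB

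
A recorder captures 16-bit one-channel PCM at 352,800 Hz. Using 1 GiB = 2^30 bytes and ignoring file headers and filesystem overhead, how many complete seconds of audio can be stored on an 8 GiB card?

12,173 seconds

Uncompressed byte rate = 352,800 × 2 × 1 = 705,600 bytes/s.
Capacity = 8 × 1,073,741,824 = 8,589,934,592 bytes.
8,589,934,592 / 705,600 ≈ 12173.94 s → 12,173 seconds.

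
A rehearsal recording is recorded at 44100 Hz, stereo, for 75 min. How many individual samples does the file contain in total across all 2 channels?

75 min = 4,500 s.
44,100 × 4,500 s × 2 ch = 396,900,000 samples.

396,900,000 samples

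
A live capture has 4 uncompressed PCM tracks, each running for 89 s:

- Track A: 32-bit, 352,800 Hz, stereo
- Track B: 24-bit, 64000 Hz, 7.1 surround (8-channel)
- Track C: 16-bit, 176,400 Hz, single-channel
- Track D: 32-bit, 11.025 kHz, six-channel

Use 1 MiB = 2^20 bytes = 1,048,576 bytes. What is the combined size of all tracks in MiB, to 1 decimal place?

Track A: 352,800 × 89 × 4 × 2 = 251,193,600 bytes.
Track B: 64,000 × 89 × 3 × 8 = 136,704,000 bytes.
Track C: 176,400 × 89 × 2 × 1 = 31,399,200 bytes.
Track D: 11,025 × 89 × 4 × 6 = 23,549,400 bytes.
Total = 442,846,200 bytes = 422.3 MiB.

422.3 MiB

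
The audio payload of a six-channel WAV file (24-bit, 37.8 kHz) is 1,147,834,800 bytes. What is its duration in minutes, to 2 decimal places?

28.12 minutes

Byte rate = 37,800 × 3 × 6 = 680,400 bytes/s.
Duration = 1,147,834,800 / 680,400 = 1,687 s.
1,687 s / 60 = 28.12 minutes.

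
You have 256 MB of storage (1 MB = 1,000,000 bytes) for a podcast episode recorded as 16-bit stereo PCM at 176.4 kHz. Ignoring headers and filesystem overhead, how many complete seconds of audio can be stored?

Uncompressed byte rate = 176,400 × 2 × 2 = 705,600 bytes/s.
Capacity = 256 × 1,000,000 = 256,000,000 bytes.
256,000,000 / 705,600 ≈ 362.81 s → 362 seconds.

362 seconds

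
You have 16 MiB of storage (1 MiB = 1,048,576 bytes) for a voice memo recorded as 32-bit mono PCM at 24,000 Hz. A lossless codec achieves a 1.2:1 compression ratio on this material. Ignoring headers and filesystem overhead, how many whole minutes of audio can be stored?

Uncompressed byte rate = 24,000 × 4 × 1 = 96,000 bytes/s.
After 1.2:1 compression, effective rate ≈ 80000 bytes/s.
Capacity = 16 × 1,048,576 = 16,777,216 bytes.
16,777,216 / effective rate ≈ 209.72 s → 3 minutes.

3 minutes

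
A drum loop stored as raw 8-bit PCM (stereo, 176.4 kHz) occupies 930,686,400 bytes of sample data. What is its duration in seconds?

Byte rate = 176,400 × 1 × 2 = 352,800 bytes/s.
Duration = 930,686,400 / 352,800 = 2,638 s.

2,638 seconds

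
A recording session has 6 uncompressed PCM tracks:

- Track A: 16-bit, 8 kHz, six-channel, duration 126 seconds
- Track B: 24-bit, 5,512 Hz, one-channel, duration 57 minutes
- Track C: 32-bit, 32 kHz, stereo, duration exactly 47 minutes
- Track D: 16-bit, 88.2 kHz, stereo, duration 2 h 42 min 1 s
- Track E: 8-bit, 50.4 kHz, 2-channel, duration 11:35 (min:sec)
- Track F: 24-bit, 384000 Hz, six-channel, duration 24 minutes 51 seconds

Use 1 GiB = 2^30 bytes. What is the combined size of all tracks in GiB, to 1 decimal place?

13.6 GiB

Track A: 8,000 × 126 × 2 × 6 = 12,096,000 bytes.
Track B: 57 minutes = 3,420 s; 5,512 × 3,420 × 3 × 1 = 56,553,120 bytes.
Track C: exactly 47 minutes = 2,820 s; 32,000 × 2,820 × 4 × 2 = 721,920,000 bytes.
Track D: 2 h 42 min 1 s = 9,721 s; 88,200 × 9,721 × 2 × 2 = 3,429,568,800 bytes.
Track E: 11:35 (min:sec) = 695 s; 50,400 × 695 × 1 × 2 = 70,056,000 bytes.
Track F: 24 minutes 51 seconds = 1,491 s; 384,000 × 1,491 × 3 × 6 = 10,305,792,000 bytes.
Total = 14,595,985,920 bytes = 13.6 GiB.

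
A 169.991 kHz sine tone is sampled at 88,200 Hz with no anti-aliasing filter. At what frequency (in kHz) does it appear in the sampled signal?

6.409 kHz

Nyquist = 88,200/2 = 44,100 Hz; 169,991 Hz exceeds it.
Alias = |169,991 − 2×88,200| = |169,991 − 176,400| = 6,409 Hz = 6.409 kHz.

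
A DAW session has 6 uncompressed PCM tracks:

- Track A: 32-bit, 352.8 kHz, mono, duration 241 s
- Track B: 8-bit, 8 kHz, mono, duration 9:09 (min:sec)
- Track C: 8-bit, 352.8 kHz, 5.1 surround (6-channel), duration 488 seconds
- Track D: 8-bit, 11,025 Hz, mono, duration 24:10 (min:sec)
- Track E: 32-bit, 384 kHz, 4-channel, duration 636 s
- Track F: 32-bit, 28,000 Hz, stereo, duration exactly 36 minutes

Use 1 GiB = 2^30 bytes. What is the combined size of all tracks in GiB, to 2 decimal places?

5.39 GiB

Track A: 352,800 × 241 × 4 × 1 = 340,099,200 bytes.
Track B: 9:09 (min:sec) = 549 s; 8,000 × 549 × 1 × 1 = 4,392,000 bytes.
Track C: 352,800 × 488 × 1 × 6 = 1,032,998,400 bytes.
Track D: 24:10 (min:sec) = 1,450 s; 11,025 × 1,450 × 1 × 1 = 15,986,250 bytes.
Track E: 384,000 × 636 × 4 × 4 = 3,907,584,000 bytes.
Track F: exactly 36 minutes = 2,160 s; 28,000 × 2,160 × 4 × 2 = 483,840,000 bytes.
Total = 5,784,899,850 bytes = 5.39 GiB.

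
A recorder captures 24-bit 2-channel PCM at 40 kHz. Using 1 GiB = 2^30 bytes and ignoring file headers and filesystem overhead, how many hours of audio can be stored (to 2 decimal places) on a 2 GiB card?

Uncompressed byte rate = 40,000 × 3 × 2 = 240,000 bytes/s.
Capacity = 2 × 1,073,741,824 = 2,147,483,648 bytes.
2,147,483,648 / 240,000 ≈ 8947.85 s → 2.49 hours.

2.49 hours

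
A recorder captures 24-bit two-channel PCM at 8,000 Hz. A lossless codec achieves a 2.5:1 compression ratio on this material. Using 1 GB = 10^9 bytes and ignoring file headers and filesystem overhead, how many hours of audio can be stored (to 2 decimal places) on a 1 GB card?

14.47 hours

Uncompressed byte rate = 8,000 × 3 × 2 = 48,000 bytes/s.
After 2.5:1 compression, effective rate ≈ 19200 bytes/s.
Capacity = 1 × 1,000,000,000 = 1,000,000,000 bytes.
1,000,000,000 / effective rate ≈ 52083.33 s → 14.47 hours.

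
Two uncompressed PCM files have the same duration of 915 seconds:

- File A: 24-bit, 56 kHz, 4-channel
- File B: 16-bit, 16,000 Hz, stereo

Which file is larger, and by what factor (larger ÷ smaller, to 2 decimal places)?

File A: 56,000 × 3 × 4 = 672,000 bytes/s.
File B: 16,000 × 2 × 2 = 64,000 bytes/s.
File A is larger; ratio = 614,880,000 / 58,560,000 = 10.50.

File A, by a factor of 10.50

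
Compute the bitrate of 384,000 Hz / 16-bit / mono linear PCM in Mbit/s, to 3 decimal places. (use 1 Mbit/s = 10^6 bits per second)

6.144 Mbit/s

Bit rate = 384,000 × 16 × 1 = 6,144,000 bits/s.
= 6.144 Mbit/s.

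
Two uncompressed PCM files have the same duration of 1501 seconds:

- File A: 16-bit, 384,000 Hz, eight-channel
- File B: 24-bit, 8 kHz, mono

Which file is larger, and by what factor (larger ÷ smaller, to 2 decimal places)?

File A: 384,000 × 2 × 8 = 6,144,000 bytes/s.
File B: 8,000 × 3 × 1 = 24,000 bytes/s.
File A is larger; ratio = 9,222,144,000 / 36,024,000 = 256.00.

File A, by a factor of 256.00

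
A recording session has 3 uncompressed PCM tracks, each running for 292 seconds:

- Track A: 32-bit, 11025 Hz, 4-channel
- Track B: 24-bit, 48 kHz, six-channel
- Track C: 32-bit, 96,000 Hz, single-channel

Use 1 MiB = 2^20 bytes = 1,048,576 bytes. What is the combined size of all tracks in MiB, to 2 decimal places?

396.66 MiB

Track A: 11,025 × 292 × 4 × 4 = 51,508,800 bytes.
Track B: 48,000 × 292 × 3 × 6 = 252,288,000 bytes.
Track C: 96,000 × 292 × 4 × 1 = 112,128,000 bytes.
Total = 415,924,800 bytes = 396.66 MiB.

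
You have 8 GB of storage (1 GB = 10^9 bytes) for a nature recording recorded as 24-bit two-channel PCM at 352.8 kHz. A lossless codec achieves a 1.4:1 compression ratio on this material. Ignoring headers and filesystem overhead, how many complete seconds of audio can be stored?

Uncompressed byte rate = 352,800 × 3 × 2 = 2,116,800 bytes/s.
After 1.4:1 compression, effective rate ≈ 1512000 bytes/s.
Capacity = 8 × 1,000,000,000 = 8,000,000,000 bytes.
8,000,000,000 / effective rate ≈ 5291.01 s → 5,291 seconds.

5,291 seconds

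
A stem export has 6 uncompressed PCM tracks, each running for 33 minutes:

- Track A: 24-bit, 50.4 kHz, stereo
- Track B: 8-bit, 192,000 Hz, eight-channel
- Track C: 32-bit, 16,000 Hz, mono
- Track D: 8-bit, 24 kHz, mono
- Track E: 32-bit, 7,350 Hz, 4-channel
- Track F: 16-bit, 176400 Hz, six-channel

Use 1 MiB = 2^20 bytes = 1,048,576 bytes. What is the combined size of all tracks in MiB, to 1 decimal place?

33 minutes = 1,980 s.
Track A: 50,400 × 1,980 × 3 × 2 = 598,752,000 bytes.
Track B: 192,000 × 1,980 × 1 × 8 = 3,041,280,000 bytes.
Track C: 16,000 × 1,980 × 4 × 1 = 126,720,000 bytes.
Track D: 24,000 × 1,980 × 1 × 1 = 47,520,000 bytes.
Track E: 7,350 × 1,980 × 4 × 4 = 232,848,000 bytes.
Track F: 176,400 × 1,980 × 2 × 6 = 4,191,264,000 bytes.
Total = 8,238,384,000 bytes = 7856.7 MiB.

7856.7 MiB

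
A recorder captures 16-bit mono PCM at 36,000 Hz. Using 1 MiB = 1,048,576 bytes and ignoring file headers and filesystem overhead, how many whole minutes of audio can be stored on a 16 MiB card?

Uncompressed byte rate = 36,000 × 2 × 1 = 72,000 bytes/s.
Capacity = 16 × 1,048,576 = 16,777,216 bytes.
16,777,216 / 72,000 ≈ 233.02 s → 3 minutes.

3 minutes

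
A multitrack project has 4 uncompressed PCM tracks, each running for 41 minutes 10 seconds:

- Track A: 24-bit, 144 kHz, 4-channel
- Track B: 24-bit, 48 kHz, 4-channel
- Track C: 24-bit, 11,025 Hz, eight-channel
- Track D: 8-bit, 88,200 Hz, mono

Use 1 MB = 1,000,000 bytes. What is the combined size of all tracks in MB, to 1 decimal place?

6562.3 MB

41 minutes 10 seconds = 2,470 s.
Track A: 144,000 × 2,470 × 3 × 4 = 4,268,160,000 bytes.
Track B: 48,000 × 2,470 × 3 × 4 = 1,422,720,000 bytes.
Track C: 11,025 × 2,470 × 3 × 8 = 653,562,000 bytes.
Track D: 88,200 × 2,470 × 1 × 1 = 217,854,000 bytes.
Total = 6,562,296,000 bytes = 6562.3 MB.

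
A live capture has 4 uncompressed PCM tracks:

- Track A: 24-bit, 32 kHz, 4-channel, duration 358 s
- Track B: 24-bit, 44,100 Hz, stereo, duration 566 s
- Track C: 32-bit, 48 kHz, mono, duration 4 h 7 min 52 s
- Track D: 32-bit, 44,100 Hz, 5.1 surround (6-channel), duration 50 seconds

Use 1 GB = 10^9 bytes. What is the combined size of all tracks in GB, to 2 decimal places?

Track A: 32,000 × 358 × 3 × 4 = 137,472,000 bytes.
Track B: 44,100 × 566 × 3 × 2 = 149,763,600 bytes.
Track C: 4 h 7 min 52 s = 14,872 s; 48,000 × 14,872 × 4 × 1 = 2,855,424,000 bytes.
Track D: 44,100 × 50 × 4 × 6 = 52,920,000 bytes.
Total = 3,195,579,600 bytes = 3.20 GB.

3.20 GB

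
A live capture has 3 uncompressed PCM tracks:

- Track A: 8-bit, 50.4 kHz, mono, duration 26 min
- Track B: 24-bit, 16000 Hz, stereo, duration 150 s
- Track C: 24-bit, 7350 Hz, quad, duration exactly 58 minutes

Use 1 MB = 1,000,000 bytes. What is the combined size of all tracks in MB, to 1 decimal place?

400.0 MB

Track A: 26 min = 1,560 s; 50,400 × 1,560 × 1 × 1 = 78,624,000 bytes.
Track B: 16,000 × 150 × 3 × 2 = 14,400,000 bytes.
Track C: exactly 58 minutes = 3,480 s; 7,350 × 3,480 × 3 × 4 = 306,936,000 bytes.
Total = 399,960,000 bytes = 400.0 MB.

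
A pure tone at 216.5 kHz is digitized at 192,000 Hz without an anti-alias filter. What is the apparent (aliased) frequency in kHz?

Nyquist = 192,000/2 = 96,000 Hz; 216,500 Hz exceeds it.
Alias = |216,500 − 1×192,000| = |216,500 − 192,000| = 24,500 Hz = 24.5 kHz.

24.5 kHz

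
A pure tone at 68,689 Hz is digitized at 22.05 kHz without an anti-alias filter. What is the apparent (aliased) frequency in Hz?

Nyquist = 22,050/2 = 11,025 Hz; 68,689 Hz exceeds it.
Alias = |68,689 − 3×22,050| = |68,689 − 66,150| = 2,539 Hz.

2,539 Hz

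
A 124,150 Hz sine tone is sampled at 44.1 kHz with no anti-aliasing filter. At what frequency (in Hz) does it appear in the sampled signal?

Nyquist = 44,100/2 = 22,050 Hz; 124,150 Hz exceeds it.
Alias = |124,150 − 3×44,100| = |124,150 − 132,300| = 8,150 Hz.

8,150 Hz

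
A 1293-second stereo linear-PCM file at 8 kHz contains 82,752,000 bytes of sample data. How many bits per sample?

Bytes per sample = 82,752,000 / (8,000 × 1,293 × 2) = 82,752,000 / 20,688,000 = 4.
Bit depth = 4 × 8 = 32 bits.

32 bits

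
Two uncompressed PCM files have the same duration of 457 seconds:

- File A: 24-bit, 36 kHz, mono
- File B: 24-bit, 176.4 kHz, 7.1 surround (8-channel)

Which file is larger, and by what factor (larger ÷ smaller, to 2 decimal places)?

File B, by a factor of 39.20

File A: 36,000 × 3 × 1 = 108,000 bytes/s.
File B: 176,400 × 3 × 8 = 4,233,600 bytes/s.
File B is larger; ratio = 1,934,755,200 / 49,356,000 = 39.20.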